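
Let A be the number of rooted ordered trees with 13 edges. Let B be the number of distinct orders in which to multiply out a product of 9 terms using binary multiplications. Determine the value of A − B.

Rooted ordered trees with n edges are counted by C_n; here n = 13. So A = C_13 = 742900.
Ways to associate a product of 9 factors correspond to binary trees on 9 leaves, so the count is C_8. So B = C_8 = 1430.
A − B = 742900 − 1430 = 741470.

741470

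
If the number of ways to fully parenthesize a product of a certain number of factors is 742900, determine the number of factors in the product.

Parenthesizations of m factors are counted by C_{m−1}. Since C_13 = 742900, the index is 13.
So the index is 13, and the number of factors is 13 + 1 = 14.

14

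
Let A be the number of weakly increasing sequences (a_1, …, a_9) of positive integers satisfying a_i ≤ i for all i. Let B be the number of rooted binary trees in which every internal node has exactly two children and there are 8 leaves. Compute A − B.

Such sub-staircase sequences of length n are counted by C_n; here n = 9. So A = C_9 = 4862.
A full binary tree with L leaves has L−1 internal nodes and is counted by C_{L−1}; L = 8 gives C_7. So B = C_7 = 429.
A − B = 4862 − 429 = 4433.

4433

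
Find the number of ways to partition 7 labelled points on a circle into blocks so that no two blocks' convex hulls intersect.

429

Non-crossing partitions of an n-element set are counted by C_n; here n = 7.
C_7 = C_6 · 2(2·6+1)/(6+2) = 132 · 26/8 = 429.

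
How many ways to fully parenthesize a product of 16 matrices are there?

Bracketing 16 factors into binary products is counted by C_{16−1} = C_15.
C_15 = C(30,15)/16 = 155117520/16 = 9694845.

9694845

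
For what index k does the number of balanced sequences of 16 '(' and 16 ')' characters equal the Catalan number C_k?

16

Balanced strings of n pairs of brackets are counted by C_n; here n = 16.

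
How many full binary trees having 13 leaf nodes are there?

208012

Full binary trees with 13 leaves have 13−1 = 12 internal nodes, so there are C_12 of them.
C_12 = C(24,12)/13 = 2704156/13 = 208012.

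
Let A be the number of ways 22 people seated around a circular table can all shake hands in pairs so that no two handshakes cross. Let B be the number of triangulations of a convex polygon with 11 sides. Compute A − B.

Non-crossing handshake pairings of 2n people are counted by C_n; 22 people gives n = 11. So A = C_11 = 58786.
A convex 11-gon is triangulated into 9 triangles, and the number of such triangulations is the Catalan number C_{11−2} = C_9. So B = C_9 = 4862.
A − B = 58786 − 4862 = 53924.

53924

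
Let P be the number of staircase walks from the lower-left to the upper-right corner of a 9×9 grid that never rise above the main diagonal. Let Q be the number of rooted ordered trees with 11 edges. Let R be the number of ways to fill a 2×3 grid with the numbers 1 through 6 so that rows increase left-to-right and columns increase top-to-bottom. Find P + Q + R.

63653

Sub-diagonal monotone paths from (0,0) to (9,9) biject with Dyck paths of semilength 9, giving C_9. So P = C_9 = 4862.
Rooted ordered trees with n edges are counted by C_n; here n = 11. So Q = C_11 = 58786.
By the hook-length formula (or a Dyck-path bijection), SYT of shape 2×3 number C_3. So R = C_3 = 5.
P + Q + R = 4862 + 58786 + 5 = 63653.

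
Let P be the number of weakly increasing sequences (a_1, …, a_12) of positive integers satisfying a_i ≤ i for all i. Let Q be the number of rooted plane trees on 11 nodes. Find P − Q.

Such sub-staircase sequences of length n are counted by C_n; here n = 12. So P = C_12 = 208012.
Rooted ordered (plane) trees on m nodes have m−1 edges and are counted by C_{m−1}; m = 11 gives C_10. So Q = C_10 = 16796.
P − Q = 208012 − 16796 = 191216.

191216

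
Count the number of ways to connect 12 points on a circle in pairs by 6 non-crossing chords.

Pairing 12 circle points by 6 non-crossing chords gives C_6 matchings.
C_6 = C_5 · 2(2·5+1)/(5+2) = 42 · 22/7 = 132.

132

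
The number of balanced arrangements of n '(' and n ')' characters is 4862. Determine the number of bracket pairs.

9

Balanced strings of n bracket-pairs are counted by C_n; 4862 = C_9.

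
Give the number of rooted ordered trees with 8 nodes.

429

Rooted ordered (plane) trees on m nodes have m−1 edges and are counted by C_{m−1}; m = 8 gives C_7.
C_7 = 429.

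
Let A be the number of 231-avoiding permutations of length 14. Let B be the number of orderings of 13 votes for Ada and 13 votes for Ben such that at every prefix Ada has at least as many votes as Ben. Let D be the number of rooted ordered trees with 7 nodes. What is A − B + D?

For any fixed pattern of length 3, the pattern-avoiding permutations of [14] number C_14. So A = C_14 = 2674440.
Ballot sequences with n votes each where one side never trails are Dyck words, counted by C_n; here n = 13. So B = C_13 = 742900.
A rooted plane tree on 7 nodes has 6 edges, and such trees are counted by C_6. So D = C_6 = 132.
A − B + D = 2674440 − 742900 + 132 = 1931672.

1931672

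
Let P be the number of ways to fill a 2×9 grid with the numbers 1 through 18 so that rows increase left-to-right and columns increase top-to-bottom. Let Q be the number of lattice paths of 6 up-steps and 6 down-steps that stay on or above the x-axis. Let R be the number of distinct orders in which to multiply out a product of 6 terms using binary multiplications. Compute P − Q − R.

By the hook-length formula (or a Dyck-path bijection), SYT of shape 2×9 number C_9. So P = C_9 = 4862.
A Dyck path with 6 up-steps and 6 down-steps has semilength 6, so there are C_6 of them. So Q = C_6 = 132.
Ways to associate a product of 6 factors correspond to binary trees on 6 leaves, so the count is C_5. So R = C_5 = 42.
P − Q − R = 4862 − 132 − 42 = 4688.

4688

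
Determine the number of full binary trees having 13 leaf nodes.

208012

Full binary trees with 13 leaves have 13−1 = 12 internal nodes, so there are C_12 of them.
C_12 = C(24,12)/13 = 2704156/13 = 208012.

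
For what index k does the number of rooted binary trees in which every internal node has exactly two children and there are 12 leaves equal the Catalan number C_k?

11

A full binary tree with L leaves has L−1 internal nodes and is counted by C_{L−1}; L = 12 gives C_11.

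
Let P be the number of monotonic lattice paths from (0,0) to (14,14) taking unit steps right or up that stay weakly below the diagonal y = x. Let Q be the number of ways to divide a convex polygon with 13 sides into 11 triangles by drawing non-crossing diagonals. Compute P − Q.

2615654

Monotone paths in an n×n grid that stay weakly below the diagonal are counted by C_n; here n = 14. So P = C_14 = 2674440.
The number of triangulations of a 13-gon is the Catalan number C_11 (index = sides − 2). So Q = C_11 = 58786.
P − Q = 2674440 − 58786 = 2615654.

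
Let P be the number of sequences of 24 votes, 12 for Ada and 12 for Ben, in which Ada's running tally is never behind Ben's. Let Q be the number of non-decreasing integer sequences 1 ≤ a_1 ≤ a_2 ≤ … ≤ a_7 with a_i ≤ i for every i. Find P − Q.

Ballot sequences with n votes each where one side never trails are Dyck words, counted by C_n; here n = 12. So P = C_12 = 208012.
Such sub-staircase sequences of length n are counted by C_n; here n = 7. So Q = C_7 = 429.
P − Q = 208012 − 429 = 207583.

207583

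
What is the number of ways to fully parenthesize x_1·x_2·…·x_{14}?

Ways to associate a product of 14 factors correspond to binary trees on 14 leaves, so the count is C_13.
C_13 = C(26,13)/14 = 10400600/14 = 742900.

742900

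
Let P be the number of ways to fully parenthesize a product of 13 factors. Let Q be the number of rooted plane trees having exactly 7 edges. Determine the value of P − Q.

Ways to associate a product of 13 factors correspond to binary trees on 13 leaves, so the count is C_12. So P = C_12 = 208012.
Rooted ordered trees with n edges are counted by C_n; here n = 7. So Q = C_7 = 429.
P − Q = 208012 − 429 = 207583.

207583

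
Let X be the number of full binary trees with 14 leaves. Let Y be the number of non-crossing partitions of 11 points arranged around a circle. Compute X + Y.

A full binary tree with L leaves has L−1 internal nodes and is counted by C_{L−1}; L = 14 gives C_13. So X = C_13 = 742900.
Non-crossing partitions of an n-element set are counted by C_n; here n = 11. So Y = C_11 = 58786.
X + Y = 742900 + 58786 = 801686.

801686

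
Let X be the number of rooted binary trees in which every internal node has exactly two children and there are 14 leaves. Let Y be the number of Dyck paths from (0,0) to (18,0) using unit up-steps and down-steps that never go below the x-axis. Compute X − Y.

738038

Full binary trees with 14 leaves have 14−1 = 13 internal nodes, so there are C_13 of them. So X = C_13 = 742900.
Dyck paths of semilength n (length 2n) are counted by C_n; here n = 9. So Y = C_9 = 4862.
X − Y = 742900 − 4862 = 738038.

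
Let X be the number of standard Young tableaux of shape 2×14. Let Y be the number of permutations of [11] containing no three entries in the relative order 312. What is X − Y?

2615654

By the hook-length formula (or a Dyck-path bijection), SYT of shape 2×14 number C_14. So X = C_14 = 2674440.
For any fixed pattern of length 3, the pattern-avoiding permutations of [11] number C_11. So Y = C_11 = 58786.
X − Y = 2674440 − 58786 = 2615654.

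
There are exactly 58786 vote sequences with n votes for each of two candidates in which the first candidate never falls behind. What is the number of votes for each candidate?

11

Such ballot sequences with n votes each are counted by C_n. Since C_11 = 58786, the index is 11.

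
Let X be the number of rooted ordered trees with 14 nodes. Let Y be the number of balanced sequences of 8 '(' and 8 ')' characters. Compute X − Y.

A rooted plane tree on 14 nodes has 13 edges, and such trees are counted by C_13. So X = C_13 = 742900.
Balanced strings of n pairs of brackets are counted by C_n; here n = 8. So Y = C_8 = 1430.
X − Y = 742900 − 1430 = 741470.

741470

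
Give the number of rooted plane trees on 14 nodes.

A rooted plane tree on 14 nodes has 13 edges, and such trees are counted by C_13.
C_13 = C_12 · 2(2·12+1)/(12+2) = 208012 · 50/14 = 742900.

742900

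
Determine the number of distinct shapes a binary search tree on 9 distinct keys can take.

4862

Rooted binary trees with 9 nodes (each child slot possibly empty) number C_9.
C_9 = C_8 · 2(2·8+1)/(8+2) = 1430 · 34/10 = 4862.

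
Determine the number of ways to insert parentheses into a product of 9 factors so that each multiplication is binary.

Bracketing 9 factors into binary products is counted by C_{9−1} = C_8.
C_8 = C(16,8)/9 = 12870/9 = 1430.

1430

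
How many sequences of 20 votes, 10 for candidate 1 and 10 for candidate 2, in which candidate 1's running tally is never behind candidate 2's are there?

Ballot sequences with n votes each where one side never trails are Dyck words, counted by C_n; here n = 10.
C_10 = C(20,10)/11 = 184756/11 = 16796.

16796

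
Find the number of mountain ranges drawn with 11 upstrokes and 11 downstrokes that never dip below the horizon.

Paths of 11 up- and 11 down-steps that never dip below the axis are Dyck paths; their count is C_11.
C_11 = 58786.

58786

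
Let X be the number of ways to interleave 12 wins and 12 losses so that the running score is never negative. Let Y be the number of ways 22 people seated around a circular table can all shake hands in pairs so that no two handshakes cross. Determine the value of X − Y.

149226

Ballot sequences with n votes each where one side never trails are Dyck words, counted by C_n; here n = 12. So X = C_12 = 208012.
Non-crossing handshake pairings of 2n people are counted by C_n; 22 people gives n = 11. So Y = C_11 = 58786.
X − Y = 208012 − 58786 = 149226.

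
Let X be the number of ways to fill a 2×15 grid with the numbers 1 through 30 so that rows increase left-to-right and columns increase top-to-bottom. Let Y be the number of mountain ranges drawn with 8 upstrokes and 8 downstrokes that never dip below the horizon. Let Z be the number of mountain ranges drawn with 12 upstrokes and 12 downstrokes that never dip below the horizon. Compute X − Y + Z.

9901427

Standard Young tableaux of shape 2×n are counted by C_n; here n = 15. So X = C_15 = 9694845.
Paths of 8 up- and 8 down-steps that never dip below the axis are Dyck paths; their count is C_8. So Y = C_8 = 1430.
Paths of 12 up- and 12 down-steps that never dip below the axis are Dyck paths; their count is C_12. So Z = C_12 = 208012.
X − Y + Z = 9694845 − 1430 + 208012 = 9901427.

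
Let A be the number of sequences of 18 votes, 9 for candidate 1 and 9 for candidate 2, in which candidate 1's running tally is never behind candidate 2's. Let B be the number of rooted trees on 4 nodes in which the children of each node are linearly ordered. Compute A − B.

Ballot sequences with n votes each where one side never trails are Dyck words, counted by C_n; here n = 9. So A = C_9 = 4862.
A rooted plane tree on 4 nodes has 3 edges, and such trees are counted by C_3. So B = C_3 = 5.
A − B = 4862 − 5 = 4857.

4857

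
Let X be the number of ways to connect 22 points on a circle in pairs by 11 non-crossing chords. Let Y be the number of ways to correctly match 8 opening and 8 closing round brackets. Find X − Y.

Pairing 22 circle points by 11 non-crossing chords gives C_11 matchings. So X = C_11 = 58786.
With 8 pairs the number of balanced bracket strings is the Catalan number C_8. So Y = C_8 = 1430.
X − Y = 58786 − 1430 = 57356.

57356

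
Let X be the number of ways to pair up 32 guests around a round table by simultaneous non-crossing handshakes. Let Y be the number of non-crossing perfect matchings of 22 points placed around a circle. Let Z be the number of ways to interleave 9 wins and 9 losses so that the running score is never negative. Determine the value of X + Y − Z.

With 32 = 2·16 people, non-crossing handshake pairings are non-crossing perfect matchings on a circle, counted by C_16. So X = C_16 = 35357670.
Pairing 22 circle points by 11 non-crossing chords gives C_11 matchings. So Y = C_11 = 58786.
Ballot sequences with n votes each where one side never trails are Dyck words, counted by C_n; here n = 9. So Z = C_9 = 4862.
X + Y − Z = 35357670 + 58786 − 4862 = 35411594.

35411594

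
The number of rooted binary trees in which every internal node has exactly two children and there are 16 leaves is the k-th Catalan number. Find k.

15

Full binary trees with 16 leaves have 16−1 = 15 internal nodes, so there are C_15 of them.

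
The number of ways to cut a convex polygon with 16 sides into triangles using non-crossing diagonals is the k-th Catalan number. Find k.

A convex 16-gon is triangulated into 14 triangles, and the number of such triangulations is the Catalan number C_{16−2} = C_14.

14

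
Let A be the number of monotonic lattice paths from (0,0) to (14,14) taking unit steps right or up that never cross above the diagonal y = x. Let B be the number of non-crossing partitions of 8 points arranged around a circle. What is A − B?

2673010

Sub-diagonal monotone paths from (0,0) to (14,14) biject with Dyck paths of semilength 14, giving C_14. So A = C_14 = 2674440.
Non-crossing partitions of an n-element set are counted by C_n; here n = 8. So B = C_8 = 1430.
A − B = 2674440 − 1430 = 2673010.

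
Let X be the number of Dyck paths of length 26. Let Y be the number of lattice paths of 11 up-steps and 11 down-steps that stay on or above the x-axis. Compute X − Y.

684114

A Dyck path with 13 up-steps and 13 down-steps has semilength 13, so there are C_13 of them. So X = C_13 = 742900.
Dyck paths of semilength n (length 2n) are counted by C_n; here n = 11. So Y = C_11 = 58786.
X − Y = 742900 − 58786 = 684114.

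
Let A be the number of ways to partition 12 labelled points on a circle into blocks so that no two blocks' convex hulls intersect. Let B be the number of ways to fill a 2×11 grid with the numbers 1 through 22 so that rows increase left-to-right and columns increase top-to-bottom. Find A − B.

The non-crossing partitions of [12] form a lattice of size C_12. So A = C_12 = 208012.
By the hook-length formula (or a Dyck-path bijection), SYT of shape 2×11 number C_11. So B = C_11 = 58786.
A − B = 208012 − 58786 = 149226.

149226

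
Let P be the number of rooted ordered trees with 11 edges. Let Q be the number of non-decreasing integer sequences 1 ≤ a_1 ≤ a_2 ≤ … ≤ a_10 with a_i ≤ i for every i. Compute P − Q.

A rooted plane tree with 11 edges has 12 nodes, and the count is C_11. So P = C_11 = 58786.
Such sub-staircase sequences of length n are counted by C_n; here n = 10. So Q = C_10 = 16796.
P − Q = 58786 − 16796 = 41990.

41990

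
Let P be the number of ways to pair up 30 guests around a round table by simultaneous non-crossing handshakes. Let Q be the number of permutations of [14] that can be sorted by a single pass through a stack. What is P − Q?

With 30 = 2·15 people, non-crossing handshake pairings are non-crossing perfect matchings on a circle, counted by C_15. So P = C_15 = 9694845.
Stack-sortable permutations are exactly the 231-avoiding ones, counted by C_n; here n = 14. So Q = C_14 = 2674440.
P − Q = 9694845 − 2674440 = 7020405.

7020405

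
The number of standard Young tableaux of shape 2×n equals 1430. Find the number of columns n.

Standard Young tableaux of shape 2×n are counted by C_n. Since C_8 = 1430, the index is 8.

8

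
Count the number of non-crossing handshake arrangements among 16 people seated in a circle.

1430

Non-crossing handshake pairings of 2n people are counted by C_n; 16 people gives n = 8.
C_8 = 1430.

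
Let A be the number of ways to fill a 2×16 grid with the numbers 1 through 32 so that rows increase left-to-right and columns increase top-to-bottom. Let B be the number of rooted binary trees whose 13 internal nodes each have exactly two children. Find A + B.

By the hook-length formula (or a Dyck-path bijection), SYT of shape 2×16 number C_16. So A = C_16 = 35357670.
Full binary trees with n internal nodes are counted by C_n; here n = 13. So B = C_13 = 742900.
A + B = 35357670 + 742900 = 36100570.

36100570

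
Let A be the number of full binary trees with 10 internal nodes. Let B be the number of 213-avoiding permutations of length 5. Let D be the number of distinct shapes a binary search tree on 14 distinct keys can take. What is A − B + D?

The number of full binary trees on 10 internal nodes is the Catalan number C_10. So A = C_10 = 16796.
For any fixed pattern of length 3, the pattern-avoiding permutations of [5] number C_5. So B = C_5 = 42.
Binary trees (left/right distinguished) on n nodes are counted by C_n; here n = 14. So D = C_14 = 2674440.
A − B + D = 16796 − 42 + 2674440 = 2691194.

2691194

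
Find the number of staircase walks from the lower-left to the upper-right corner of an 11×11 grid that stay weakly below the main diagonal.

58786

Sub-diagonal monotone paths from (0,0) to (11,11) biject with Dyck paths of semilength 11, giving C_11.
C_11 = C(22,11)/12 = 705432/12 = 58786.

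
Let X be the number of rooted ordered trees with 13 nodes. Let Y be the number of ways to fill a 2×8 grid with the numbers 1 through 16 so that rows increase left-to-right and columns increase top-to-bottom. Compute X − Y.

A rooted plane tree on 13 nodes has 12 edges, and such trees are counted by C_12. So X = C_12 = 208012.
Standard Young tableaux of shape 2×n are counted by C_n; here n = 8. So Y = C_8 = 1430.
X − Y = 208012 − 1430 = 206582.

206582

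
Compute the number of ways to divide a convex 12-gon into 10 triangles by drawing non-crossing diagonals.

16796

The number of triangulations of a 12-gon is the Catalan number C_10 (index = sides − 2).
C_10 = C_9 · 2(2·9+1)/(9+2) = 4862 · 38/11 = 16796.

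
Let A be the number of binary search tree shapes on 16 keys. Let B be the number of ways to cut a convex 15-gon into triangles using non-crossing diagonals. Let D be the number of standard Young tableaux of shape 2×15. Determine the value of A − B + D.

44309615

Binary trees (left/right distinguished) on n nodes are counted by C_n; here n = 16. So A = C_16 = 35357670.
A convex 15-gon is triangulated into 13 triangles, and the number of such triangulations is the Catalan number C_{15−2} = C_13. So B = C_13 = 742900.
Standard Young tableaux of shape 2×n are counted by C_n; here n = 15. So D = C_15 = 9694845.
A − B + D = 35357670 − 742900 + 9694845 = 44309615.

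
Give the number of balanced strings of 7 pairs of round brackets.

429

A balanced arrangement of 7 bracket pairs is a Dyck word of semilength 7, so the count is C_7.
C_7 = C(14,7)/8 = 3432/8 = 429.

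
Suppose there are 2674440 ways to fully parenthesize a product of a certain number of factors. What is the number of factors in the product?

Parenthesizations of m factors are counted by C_{m−1}, and C_14 = 2674440.
So the index is 14, and the number of factors is 14 + 1 = 15.

15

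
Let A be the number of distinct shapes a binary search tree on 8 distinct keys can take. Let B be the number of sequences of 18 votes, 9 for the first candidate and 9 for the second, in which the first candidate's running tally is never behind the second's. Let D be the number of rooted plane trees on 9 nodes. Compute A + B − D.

4862

There are C_n binary search tree shapes on n keys; with n = 8 that is C_8. So A = C_8 = 1430.
Ballot sequences with n votes each where one side never trails are Dyck words, counted by C_n; here n = 9. So B = C_9 = 4862.
Rooted ordered (plane) trees on m nodes have m−1 edges and are counted by C_{m−1}; m = 9 gives C_8. So D = C_8 = 1430.
A + B − D = 1430 + 4862 − 1430 = 4862.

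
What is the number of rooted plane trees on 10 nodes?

4862

A rooted plane tree on 10 nodes has 9 edges, and such trees are counted by C_9.
C_9 = C_8 · 2(2·8+1)/(8+2) = 1430 · 34/10 = 4862.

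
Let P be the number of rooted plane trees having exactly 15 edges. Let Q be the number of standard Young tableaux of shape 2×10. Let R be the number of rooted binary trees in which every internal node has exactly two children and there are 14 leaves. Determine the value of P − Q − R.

8935149

Rooted ordered trees with n edges are counted by C_n; here n = 15. So P = C_15 = 9694845.
By the hook-length formula (or a Dyck-path bijection), SYT of shape 2×10 number C_10. So Q = C_10 = 16796.
A full binary tree with L leaves has L−1 internal nodes and is counted by C_{L−1}; L = 14 gives C_13. So R = C_13 = 742900.
P − Q − R = 9694845 − 16796 − 742900 = 8935149.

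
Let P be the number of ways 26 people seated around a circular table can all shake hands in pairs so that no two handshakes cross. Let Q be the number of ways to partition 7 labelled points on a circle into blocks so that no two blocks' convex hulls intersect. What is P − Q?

Non-crossing handshake pairings of 2n people are counted by C_n; 26 people gives n = 13. So P = C_13 = 742900.
The non-crossing partitions of [7] form a lattice of size C_7. So Q = C_7 = 429.
P − Q = 742900 − 429 = 742471.

742471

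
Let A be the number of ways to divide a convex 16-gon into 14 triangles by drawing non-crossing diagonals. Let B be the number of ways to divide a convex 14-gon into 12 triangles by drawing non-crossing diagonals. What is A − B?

2466428

Triangulations of a convex m-gon are counted by C_{m−2}; with m = 16 this is C_14. So A = C_14 = 2674440.
Triangulations of a convex m-gon are counted by C_{m−2}; with m = 14 this is C_12. So B = C_12 = 208012.
A − B = 2674440 − 208012 = 2466428.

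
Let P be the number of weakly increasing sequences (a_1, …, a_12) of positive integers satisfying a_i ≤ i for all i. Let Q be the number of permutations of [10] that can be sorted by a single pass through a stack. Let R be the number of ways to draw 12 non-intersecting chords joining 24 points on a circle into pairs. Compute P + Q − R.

16796

Weakly increasing sequences with a_i ≤ i biject with Dyck paths of semilength 12, so there are C_12. So P = C_12 = 208012.
By Knuth's characterisation, the stack-sortable permutations of length 10 are the 231-avoiders, numbering C_10. So Q = C_10 = 16796.
Non-crossing perfect matchings of 2n points on a circle are counted by C_n; with 24 points, n = 12. So R = C_12 = 208012.
P + Q − R = 208012 + 16796 − 208012 = 16796.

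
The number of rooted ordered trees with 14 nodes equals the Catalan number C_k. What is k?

13

A rooted plane tree on 14 nodes has 13 edges, and such trees are counted by C_13.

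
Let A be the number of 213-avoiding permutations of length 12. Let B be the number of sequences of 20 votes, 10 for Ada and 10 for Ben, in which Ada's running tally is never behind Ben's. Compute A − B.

191216

For any fixed pattern of length 3, the pattern-avoiding permutations of [12] number C_12. So A = C_12 = 208012.
Reading a vote for the leader as '(' and for the other as ')' turns such a sequence into a balanced string of 10 pairs, so the count is C_10. So B = C_10 = 16796.
A − B = 208012 − 16796 = 191216.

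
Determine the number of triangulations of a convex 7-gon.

Triangulations of a convex m-gon are counted by C_{m−2}; with m = 7 this is C_5.
C_5 = C(10,5)/6 = 252/6 = 42.

42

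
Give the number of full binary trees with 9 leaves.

Full binary trees with 9 leaves have 9−1 = 8 internal nodes, so there are C_8 of them.
C_8 = C_7 · 2(2·7+1)/(7+2) = 429 · 30/9 = 1430.

1430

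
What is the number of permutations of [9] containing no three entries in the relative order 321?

Permutations of [n] avoiding any single length-3 pattern are counted by C_n; here n = 9.
C_9 = C(18,9)/10 = 48620/10 = 4862.

4862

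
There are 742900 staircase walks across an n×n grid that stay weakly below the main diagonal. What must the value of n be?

13

Such diagonal-avoiding paths in an n×n grid are counted by C_n, and C_13 = 742900.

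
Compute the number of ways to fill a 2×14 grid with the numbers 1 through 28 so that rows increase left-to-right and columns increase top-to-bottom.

By the hook-length formula (or a Dyck-path bijection), SYT of shape 2×14 number C_14.
C_14 = C(28,14)/15 = 40116600/15 = 2674440.

2674440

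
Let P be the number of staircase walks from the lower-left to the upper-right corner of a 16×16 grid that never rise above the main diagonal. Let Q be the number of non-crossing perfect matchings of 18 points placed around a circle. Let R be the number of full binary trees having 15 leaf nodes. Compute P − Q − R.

32678368

Sub-diagonal monotone paths from (0,0) to (16,16) biject with Dyck paths of semilength 16, giving C_16. So P = C_16 = 35357670.
Non-crossing perfect matchings of 2n points on a circle are counted by C_n; with 18 points, n = 9. So Q = C_9 = 4862.
Full binary trees with 15 leaves have 15−1 = 14 internal nodes, so there are C_14 of them. So R = C_14 = 2674440.
P − Q − R = 35357670 − 4862 − 2674440 = 32678368.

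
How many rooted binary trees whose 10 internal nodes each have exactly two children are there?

16796

The number of full binary trees on 10 internal nodes is the Catalan number C_10.
C_10 = C(20,10)/11 = 184756/11 = 16796.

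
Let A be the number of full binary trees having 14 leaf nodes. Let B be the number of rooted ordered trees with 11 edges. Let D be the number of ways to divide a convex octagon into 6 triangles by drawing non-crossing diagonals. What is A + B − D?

801554

A full binary tree with L leaves has L−1 internal nodes and is counted by C_{L−1}; L = 14 gives C_13. So A = C_13 = 742900.
A rooted plane tree with 11 edges has 12 nodes, and the count is C_11. So B = C_11 = 58786.
Triangulations of a convex m-gon are counted by C_{m−2}; with m = 8 this is C_6. So D = C_6 = 132.
A + B − D = 742900 + 58786 − 132 = 801554.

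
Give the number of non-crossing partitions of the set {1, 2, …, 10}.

16796

Non-crossing partitions of an n-element set are counted by C_n; here n = 10.
C_10 = C(20,10)/11 = 184756/11 = 16796.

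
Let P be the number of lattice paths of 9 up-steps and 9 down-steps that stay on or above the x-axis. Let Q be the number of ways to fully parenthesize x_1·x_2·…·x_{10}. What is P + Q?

9724

A Dyck path with 9 up-steps and 9 down-steps has semilength 9, so there are C_9 of them. So P = C_9 = 4862.
Bracketing 10 factors into binary products is counted by C_{10−1} = C_9. So Q = C_9 = 4862.
P + Q = 4862 + 4862 = 9724.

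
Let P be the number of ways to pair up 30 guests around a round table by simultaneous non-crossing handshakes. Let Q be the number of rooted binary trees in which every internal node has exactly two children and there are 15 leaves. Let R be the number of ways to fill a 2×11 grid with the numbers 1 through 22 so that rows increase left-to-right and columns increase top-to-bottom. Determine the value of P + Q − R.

12310499

With 30 = 2·15 people, non-crossing handshake pairings are non-crossing perfect matchings on a circle, counted by C_15. So P = C_15 = 9694845.
A full binary tree with L leaves has L−1 internal nodes and is counted by C_{L−1}; L = 15 gives C_14. So Q = C_14 = 2674440.
By the hook-length formula (or a Dyck-path bijection), SYT of shape 2×11 number C_11. So R = C_11 = 58786.
P + Q − R = 9694845 + 2674440 − 58786 = 12310499.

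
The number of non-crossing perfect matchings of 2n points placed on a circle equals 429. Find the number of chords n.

Non-crossing pairings of 2n points on a circle are counted by C_n, and C_7 = 429.

7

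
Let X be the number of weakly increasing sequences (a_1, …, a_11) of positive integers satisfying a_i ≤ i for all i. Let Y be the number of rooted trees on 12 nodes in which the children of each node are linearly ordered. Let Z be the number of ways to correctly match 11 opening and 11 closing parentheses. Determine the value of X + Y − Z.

Such sub-staircase sequences of length n are counted by C_n; here n = 11. So X = C_11 = 58786.
Rooted ordered (plane) trees on m nodes have m−1 edges and are counted by C_{m−1}; m = 12 gives C_11. So Y = C_11 = 58786.
With 11 pairs the number of balanced bracket strings is the Catalan number C_11. So Z = C_11 = 58786.
X + Y − Z = 58786 + 58786 − 58786 = 58786.

58786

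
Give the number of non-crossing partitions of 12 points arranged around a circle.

Non-crossing partitions of an n-element set are counted by C_n; here n = 12.
C_12 = C(24,12)/13 = 2704156/13 = 208012.

208012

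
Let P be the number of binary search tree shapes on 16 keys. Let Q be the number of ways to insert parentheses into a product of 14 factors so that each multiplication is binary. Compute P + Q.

36100570

There are C_n binary search tree shapes on n keys; with n = 16 that is C_16. So P = C_16 = 35357670.
Parenthesizations of m factors correspond to full binary trees with m leaves, counted by C_{m−1}; m = 14 gives C_13. So Q = C_13 = 742900.
P + Q = 35357670 + 742900 = 36100570.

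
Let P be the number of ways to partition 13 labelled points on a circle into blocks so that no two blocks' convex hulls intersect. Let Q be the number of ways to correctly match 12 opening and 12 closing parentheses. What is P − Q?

534888

The non-crossing partitions of [13] form a lattice of size C_13. So P = C_13 = 742900.
Balanced strings of n pairs of brackets are counted by C_n; here n = 12. So Q = C_12 = 208012.
P − Q = 742900 − 208012 = 534888.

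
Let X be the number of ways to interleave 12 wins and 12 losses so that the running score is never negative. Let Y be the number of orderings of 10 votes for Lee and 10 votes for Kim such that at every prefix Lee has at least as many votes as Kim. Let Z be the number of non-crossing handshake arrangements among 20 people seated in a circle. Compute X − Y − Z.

174420

Ballot sequences with n votes each where one side never trails are Dyck words, counted by C_n; here n = 12. So X = C_12 = 208012.
Ballot sequences with n votes each where one side never trails are Dyck words, counted by C_n; here n = 10. So Y = C_10 = 16796.
Non-crossing handshake pairings of 2n people are counted by C_n; 20 people gives n = 10. So Z = C_10 = 16796.
X − Y − Z = 208012 − 16796 − 16796 = 174420.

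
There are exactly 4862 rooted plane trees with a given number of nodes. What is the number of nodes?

Rooted ordered trees on m nodes are counted by C_{m−1}; 4862 = C_9.
So the index is 9, and the number of nodes is 9 + 1 = 10.

10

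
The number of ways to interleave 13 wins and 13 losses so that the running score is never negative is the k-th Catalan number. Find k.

13

Ballot sequences with n votes each where one side never trails are Dyck words, counted by C_n; here n = 13.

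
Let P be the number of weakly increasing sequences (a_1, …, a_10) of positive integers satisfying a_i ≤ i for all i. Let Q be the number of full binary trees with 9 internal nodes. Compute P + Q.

Weakly increasing sequences with a_i ≤ i biject with Dyck paths of semilength 10, so there are C_10. So P = C_10 = 16796.
The number of full binary trees on 9 internal nodes is the Catalan number C_9. So Q = C_9 = 4862.
P + Q = 16796 + 4862 = 21658.

21658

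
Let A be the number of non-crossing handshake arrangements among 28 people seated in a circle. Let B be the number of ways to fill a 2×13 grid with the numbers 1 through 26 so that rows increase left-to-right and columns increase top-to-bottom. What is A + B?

With 28 = 2·14 people, non-crossing handshake pairings are non-crossing perfect matchings on a circle, counted by C_14. So A = C_14 = 2674440.
By the hook-length formula (or a Dyck-path bijection), SYT of shape 2×13 number C_13. So B = C_13 = 742900.
A + B = 2674440 + 742900 = 3417340.

3417340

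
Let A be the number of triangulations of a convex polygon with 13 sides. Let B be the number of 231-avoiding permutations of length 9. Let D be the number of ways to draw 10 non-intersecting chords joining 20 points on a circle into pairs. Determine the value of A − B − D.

37128

The number of triangulations of a 13-gon is the Catalan number C_11 (index = sides − 2). So A = C_11 = 58786.
For any fixed pattern of length 3, the pattern-avoiding permutations of [9] number C_9. So B = C_9 = 4862.
Non-crossing perfect matchings of 2n points on a circle are counted by C_n; with 20 points, n = 10. So D = C_10 = 16796.
A − B − D = 58786 − 4862 − 16796 = 37128.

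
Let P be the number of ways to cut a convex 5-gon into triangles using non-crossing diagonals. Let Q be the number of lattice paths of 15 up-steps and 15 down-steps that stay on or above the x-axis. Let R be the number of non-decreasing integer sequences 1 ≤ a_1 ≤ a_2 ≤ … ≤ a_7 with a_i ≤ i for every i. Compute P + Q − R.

9694421

A convex 5-gon is triangulated into 3 triangles, and the number of such triangulations is the Catalan number C_{5−2} = C_3. So P = C_3 = 5.
A Dyck path with 15 up-steps and 15 down-steps has semilength 15, so there are C_15 of them. So Q = C_15 = 9694845.
Weakly increasing sequences with a_i ≤ i biject with Dyck paths of semilength 7, so there are C_7. So R = C_7 = 429.
P + Q − R = 5 + 9694845 − 429 = 9694421.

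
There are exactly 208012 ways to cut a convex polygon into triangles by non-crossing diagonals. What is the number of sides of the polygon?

14

Triangulations of a convex m-gon are counted by C_{m−2}. Since C_12 = 208012, the index is 12.
So m − 2 = 12, giving m = 14 sides.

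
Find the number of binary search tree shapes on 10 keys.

16796

There are C_n binary search tree shapes on n keys; with n = 10 that is C_10.
C_10 = C(20,10)/11 = 184756/11 = 16796.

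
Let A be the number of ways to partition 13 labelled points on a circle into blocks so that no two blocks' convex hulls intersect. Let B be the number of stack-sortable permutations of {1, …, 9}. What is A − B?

738038

Non-crossing partitions of an n-element set are counted by C_n; here n = 13. So A = C_13 = 742900.
Stack-sortable permutations are exactly the 231-avoiding ones, counted by C_n; here n = 9. So B = C_9 = 4862.
A − B = 742900 − 4862 = 738038.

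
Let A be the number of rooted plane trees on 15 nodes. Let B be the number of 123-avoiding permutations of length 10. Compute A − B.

2657644

A rooted plane tree on 15 nodes has 14 edges, and such trees are counted by C_14. So A = C_14 = 2674440.
Permutations of [n] avoiding any single length-3 pattern are counted by C_n; here n = 10. So B = C_10 = 16796.
A − B = 2674440 − 16796 = 2657644.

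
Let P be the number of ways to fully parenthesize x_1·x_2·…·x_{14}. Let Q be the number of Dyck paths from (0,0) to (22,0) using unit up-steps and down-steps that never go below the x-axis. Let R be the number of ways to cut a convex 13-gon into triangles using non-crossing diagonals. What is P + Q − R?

Bracketing 14 factors into binary products is counted by C_{14−1} = C_13. So P = C_13 = 742900.
A Dyck path with 11 up-steps and 11 down-steps has semilength 11, so there are C_11 of them. So Q = C_11 = 58786.
Triangulations of a convex m-gon are counted by C_{m−2}; with m = 13 this is C_11. So R = C_11 = 58786.
P + Q − R = 742900 + 58786 − 58786 = 742900.

742900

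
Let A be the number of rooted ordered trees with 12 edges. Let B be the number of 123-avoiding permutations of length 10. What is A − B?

A rooted plane tree with 12 edges has 13 nodes, and the count is C_12. So A = C_12 = 208012.
For any fixed pattern of length 3, the pattern-avoiding permutations of [10] number C_10. So B = C_10 = 16796.
A − B = 208012 − 16796 = 191216.

191216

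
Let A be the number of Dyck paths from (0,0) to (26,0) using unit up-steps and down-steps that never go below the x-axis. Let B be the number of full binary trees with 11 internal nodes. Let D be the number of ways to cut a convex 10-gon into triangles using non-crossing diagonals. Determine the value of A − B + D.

Dyck paths of semilength n (length 2n) are counted by C_n; here n = 13. So A = C_13 = 742900.
Full binary trees with n internal nodes are counted by C_n; here n = 11. So B = C_11 = 58786.
The number of triangulations of a 10-gon is the Catalan number C_8 (index = sides − 2). So D = C_8 = 1430.
A − B + D = 742900 − 58786 + 1430 = 685544.

685544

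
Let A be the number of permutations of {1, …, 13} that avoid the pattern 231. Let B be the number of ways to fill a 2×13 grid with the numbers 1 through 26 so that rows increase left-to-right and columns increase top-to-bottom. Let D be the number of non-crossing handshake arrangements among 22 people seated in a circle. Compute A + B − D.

1427014

For any fixed pattern of length 3, the pattern-avoiding permutations of [13] number C_13. So A = C_13 = 742900.
Standard Young tableaux of shape 2×n are counted by C_n; here n = 13. So B = C_13 = 742900.
Non-crossing handshake pairings of 2n people are counted by C_n; 22 people gives n = 11. So D = C_11 = 58786.
A + B − D = 742900 + 742900 − 58786 = 1427014.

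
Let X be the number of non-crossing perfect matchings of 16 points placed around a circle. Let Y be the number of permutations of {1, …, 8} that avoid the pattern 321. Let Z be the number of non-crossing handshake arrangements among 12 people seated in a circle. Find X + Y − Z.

2728

Non-crossing perfect matchings of 2n points on a circle are counted by C_n; with 16 points, n = 8. So X = C_8 = 1430.
Permutations of [n] avoiding any single length-3 pattern are counted by C_n; here n = 8. So Y = C_8 = 1430.
With 12 = 2·6 people, non-crossing handshake pairings are non-crossing perfect matchings on a circle, counted by C_6. So Z = C_6 = 132.
X + Y − Z = 1430 + 1430 − 132 = 2728.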